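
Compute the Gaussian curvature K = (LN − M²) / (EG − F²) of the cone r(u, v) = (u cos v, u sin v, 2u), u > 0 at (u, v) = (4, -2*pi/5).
K = 0

Coefficients of the first fundamental form: E = 5, F = 0, G = u^2.
Coefficients of the second fundamental form: L = 0, M = 0, N = 2*sqrt(5)*u^2/(5*Abs(u)).
Assemble K = (LN − M²)/(EG − F²) = 0. At (u, v) = (4, -2*pi/5): K = 0.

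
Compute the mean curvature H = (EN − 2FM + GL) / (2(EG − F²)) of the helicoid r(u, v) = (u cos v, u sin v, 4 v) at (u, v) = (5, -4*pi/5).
H = 0

With E = 1, F = 0, G = u^2 + 16, L = 0, M = -4/sqrt(u^2 + 16), N = 0, assemble
  H = (EN − 2FM + GL) / (2(EG − F²)) = 0.
At (u, v) = (5, -4*pi/5): H = 0.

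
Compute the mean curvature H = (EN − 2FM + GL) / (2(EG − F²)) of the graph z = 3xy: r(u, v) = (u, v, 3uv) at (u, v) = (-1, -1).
H = -27*sqrt(19)/361

With E = 9*v^2 + 1, F = 9*u*v, G = 9*u^2 + 1, L = 0, M = 3/sqrt(9*u^2 + 9*v^2 + 1), N = 0, assemble
  H = (EN − 2FM + GL) / (2(EG − F²)) = -27*u*v/(9*u^2 + 9*v^2 + 1)^(3/2).
At (u, v) = (-1, -1): H = -27*sqrt(19)/361.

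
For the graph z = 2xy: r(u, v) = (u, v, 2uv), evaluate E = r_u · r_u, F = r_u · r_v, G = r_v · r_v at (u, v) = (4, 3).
E = 37;  F = 48;  G = 65

Partials: r_u = (1, 0, 2*v), r_v = (0, 1, 2*u). As functions of (u, v):
  E = r_u · r_u = 4*v^2 + 1,
  F = r_u · r_v = 4*u*v,
  G = r_v · r_v = 4*u^2 + 1.
Evaluating at (u, v) = (4, 3): E = 37, F = 48, G = 65.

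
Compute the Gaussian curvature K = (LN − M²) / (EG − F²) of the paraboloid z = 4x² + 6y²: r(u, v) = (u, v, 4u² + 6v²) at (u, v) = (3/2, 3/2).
K = 96/219961

Coefficients of the first fundamental form: E = 64*u^2 + 1, F = 96*u*v, G = 144*v^2 + 1.
Coefficients of the second fundamental form: L = 8/sqrt(64*u^2 + 144*v^2 + 1), M = 0, N = 12/sqrt(64*u^2 + 144*v^2 + 1).
Assemble K = (LN − M²)/(EG − F²) = 96/(4096*u^4 + 18432*u^2*v^2 + 128*u^2 + 20736*v^4 + 288*v^2 + 1). At (u, v) = (3/2, 3/2): K = 96/219961.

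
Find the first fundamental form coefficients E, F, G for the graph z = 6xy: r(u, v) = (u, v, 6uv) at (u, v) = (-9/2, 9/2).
E = 730;  F = -729;  G = 730

Partials: r_u = (1, 0, 6*v), r_v = (0, 1, 6*u). As functions of (u, v):
  E = r_u · r_u = 36*v^2 + 1,
  F = r_u · r_v = 36*u*v,
  G = r_v · r_v = 36*u^2 + 1.
Evaluating at (u, v) = (-9/2, 9/2): E = 730, F = -729, G = 730.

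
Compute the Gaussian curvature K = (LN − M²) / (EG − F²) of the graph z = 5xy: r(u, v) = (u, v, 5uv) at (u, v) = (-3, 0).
K = -25/51076

Coefficients of the first fundamental form: E = 25*v^2 + 1, F = 25*u*v, G = 25*u^2 + 1.
Coefficients of the second fundamental form: L = 0, M = 5/sqrt(25*u^2 + 25*v^2 + 1), N = 0.
Assemble K = (LN − M²)/(EG − F²) = -25/(625*u^4 + 1250*u^2*v^2 + 50*u^2 + 625*v^4 + 50*v^2 + 1). At (u, v) = (-3, 0): K = -25/51076.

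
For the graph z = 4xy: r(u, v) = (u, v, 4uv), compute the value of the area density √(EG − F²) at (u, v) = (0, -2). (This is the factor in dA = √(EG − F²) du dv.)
√(EG − F²)|_{(0, -2)} = sqrt(65)

E = 16*v^2 + 1, F = 16*u*v, G = 16*u^2 + 1, so EG − F² = 16*u^2 + 16*v^2 + 1. Taking the positive square root: √(EG − F²) = sqrt(16*u^2 + 16*v^2 + 1). At (u, v) = (0, -2): sqrt(65).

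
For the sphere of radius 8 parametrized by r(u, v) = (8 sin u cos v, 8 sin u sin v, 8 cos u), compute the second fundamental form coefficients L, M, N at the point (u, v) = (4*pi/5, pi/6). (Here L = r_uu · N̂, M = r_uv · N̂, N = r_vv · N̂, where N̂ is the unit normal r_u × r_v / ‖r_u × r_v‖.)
L = -8;  M = 0;  N = -5 + sqrt(5)

Compute the unit normal N̂(u, v) = (sin(u)^2*cos(v)/Abs(sin(u)), sin(u)^2*sin(v)/Abs(sin(u)), sin(2*u)/(2*Abs(sin(u)))), and the second partials r_uu, r_uv, r_vv. Take dot products:
  L(u, v) = r_uu · N̂ = -8*sin(u)/Abs(sin(u)),
  M(u, v) = r_uv · N̂ = 0,
  N(u, v) = r_vv · N̂ = -8*sin(u)^3/Abs(sin(u)).
Evaluating at (u, v) = (4*pi/5, pi/6):
  L = -8, M = 0, N = -5 + sqrt(5).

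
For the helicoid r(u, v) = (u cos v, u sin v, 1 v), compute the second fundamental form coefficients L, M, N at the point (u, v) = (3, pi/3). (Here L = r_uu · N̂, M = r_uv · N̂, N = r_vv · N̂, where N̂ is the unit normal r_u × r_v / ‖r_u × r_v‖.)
L = 0;  M = -sqrt(10)/10;  N = 0

Compute the unit normal N̂(u, v) = (sin(v)/sqrt(u^2 + 1), -cos(v)/sqrt(u^2 + 1), u/sqrt(u^2 + 1)), and the second partials r_uu, r_uv, r_vv. Take dot products:
  L(u, v) = r_uu · N̂ = 0,
  M(u, v) = r_uv · N̂ = -1/sqrt(u^2 + 1),
  N(u, v) = r_vv · N̂ = 0.
Evaluating at (u, v) = (3, pi/3):
  L = 0, M = -sqrt(10)/10, N = 0.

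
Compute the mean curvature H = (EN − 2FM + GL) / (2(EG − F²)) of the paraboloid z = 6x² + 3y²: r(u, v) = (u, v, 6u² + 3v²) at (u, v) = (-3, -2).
H = 4761*sqrt(1441)/2076481

With E = 144*u^2 + 1, F = 72*u*v, G = 36*v^2 + 1, L = 12/sqrt(144*u^2 + 36*v^2 + 1), M = 0, N = 6/sqrt(144*u^2 + 36*v^2 + 1), assemble
  H = (EN − 2FM + GL) / (2(EG − F²)) = 9*(48*u^2 + 24*v^2 + 1)/(144*u^2 + 36*v^2 + 1)^(3/2).
At (u, v) = (-3, -2): H = 4761*sqrt(1441)/2076481.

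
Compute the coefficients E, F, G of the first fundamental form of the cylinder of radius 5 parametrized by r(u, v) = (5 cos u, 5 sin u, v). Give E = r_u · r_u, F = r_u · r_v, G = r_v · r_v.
E = 25;  F = 0;  G = 1

Compute partials: r_u = (-5*sin(u), 5*cos(u), 0), r_v = (0, 0, 1). Then
  E = r_u · r_u = 25,
  F = r_u · r_v = 0,
  G = r_v · r_v = 1.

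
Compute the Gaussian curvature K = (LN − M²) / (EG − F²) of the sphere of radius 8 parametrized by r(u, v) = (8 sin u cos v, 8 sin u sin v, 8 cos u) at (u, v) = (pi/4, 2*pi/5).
K = 1/64

Coefficients of the first fundamental form: E = 64, F = 0, G = 64*sin(u)^2.
Coefficients of the second fundamental form: L = -8*sin(u)/Abs(sin(u)), M = 0, N = -8*sin(u)^3/Abs(sin(u)).
Assemble K = (LN − M²)/(EG − F²) = 1/64. At (u, v) = (pi/4, 2*pi/5): K = 1/64.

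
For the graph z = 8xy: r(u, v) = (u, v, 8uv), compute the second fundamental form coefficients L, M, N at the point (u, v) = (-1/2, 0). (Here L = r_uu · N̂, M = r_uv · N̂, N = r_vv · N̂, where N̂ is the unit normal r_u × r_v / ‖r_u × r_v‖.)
L = 0;  M = 8*sqrt(17)/17;  N = 0

Compute the unit normal N̂(u, v) = (-8*v/sqrt(64*u^2 + 64*v^2 + 1), -8*u/sqrt(64*u^2 + 64*v^2 + 1), 1/sqrt(64*u^2 + 64*v^2 + 1)), and the second partials r_uu, r_uv, r_vv. Take dot products:
  L(u, v) = r_uu · N̂ = 0,
  M(u, v) = r_uv · N̂ = 8/sqrt(64*u^2 + 64*v^2 + 1),
  N(u, v) = r_vv · N̂ = 0.
Evaluating at (u, v) = (-1/2, 0):
  L = 0, M = 8*sqrt(17)/17, N = 0.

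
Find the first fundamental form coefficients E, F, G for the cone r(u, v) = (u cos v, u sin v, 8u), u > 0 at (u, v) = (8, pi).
E = 65;  F = 0;  G = 64

Partials: r_u = (cos(v), sin(v), 8), r_v = (-u*sin(v), u*cos(v), 0). As functions of (u, v):
  E = r_u · r_u = 65,
  F = r_u · r_v = 0,
  G = r_v · r_v = u^2.
Evaluating at (u, v) = (8, pi): E = 65, F = 0, G = 64.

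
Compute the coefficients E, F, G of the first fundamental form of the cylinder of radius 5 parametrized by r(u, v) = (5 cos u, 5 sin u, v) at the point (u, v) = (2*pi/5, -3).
E = 25;  F = 0;  G = 1

Partials: r_u = (-5*sin(u), 5*cos(u), 0), r_v = (0, 0, 1). As functions of (u, v):
  E = r_u · r_u = 25,
  F = r_u · r_v = 0,
  G = r_v · r_v = 1.
Evaluating at (u, v) = (2*pi/5, -3): E = 25, F = 0, G = 1.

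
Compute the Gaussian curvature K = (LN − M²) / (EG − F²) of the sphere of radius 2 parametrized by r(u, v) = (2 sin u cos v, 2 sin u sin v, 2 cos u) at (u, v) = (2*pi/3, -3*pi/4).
K = 1/4

Coefficients of the first fundamental form: E = 4, F = 0, G = 4*sin(u)^2.
Coefficients of the second fundamental form: L = -2*sin(u)/Abs(sin(u)), M = 0, N = -2*sin(u)^3/Abs(sin(u)).
Assemble K = (LN − M²)/(EG − F²) = 1/4. At (u, v) = (2*pi/3, -3*pi/4): K = 1/4.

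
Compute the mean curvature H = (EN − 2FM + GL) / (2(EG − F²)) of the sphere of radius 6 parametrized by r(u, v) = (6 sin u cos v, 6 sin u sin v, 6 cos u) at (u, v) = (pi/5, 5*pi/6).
H = -1/6

With E = 36, F = 0, G = 36*sin(u)^2, L = -6*sin(u)/Abs(sin(u)), M = 0, N = -6*sin(u)^3/Abs(sin(u)), assemble
  H = (EN − 2FM + GL) / (2(EG − F²)) = -sin(u)/(6*Abs(sin(u))).
At (u, v) = (pi/5, 5*pi/6): H = -1/6.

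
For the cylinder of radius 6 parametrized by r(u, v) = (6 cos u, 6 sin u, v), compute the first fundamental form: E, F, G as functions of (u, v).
E = 36;  F = 0;  G = 1

Compute partials: r_u = (-6*sin(u), 6*cos(u), 0), r_v = (0, 0, 1). Then
  E = r_u · r_u = 36,
  F = r_u · r_v = 0,
  G = r_v · r_v = 1.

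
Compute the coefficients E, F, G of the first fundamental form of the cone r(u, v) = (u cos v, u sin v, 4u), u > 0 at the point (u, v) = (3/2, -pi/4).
E = 17;  F = 0;  G = 9/4

Partials: r_u = (cos(v), sin(v), 4), r_v = (-u*sin(v), u*cos(v), 0). As functions of (u, v):
  E = r_u · r_u = 17,
  F = r_u · r_v = 0,
  G = r_v · r_v = u^2.
Evaluating at (u, v) = (3/2, -pi/4): E = 17, F = 0, G = 9/4.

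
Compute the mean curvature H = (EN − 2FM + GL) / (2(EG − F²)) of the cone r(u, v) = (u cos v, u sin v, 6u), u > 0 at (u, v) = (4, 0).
H = 3*sqrt(37)/148

With E = 37, F = 0, G = u^2, L = 0, M = 0, N = 6*sqrt(37)*u^2/(37*Abs(u)), assemble
  H = (EN − 2FM + GL) / (2(EG − F²)) = 3*sqrt(37)/(37*Abs(u)).
At (u, v) = (4, 0): H = 3*sqrt(37)/148.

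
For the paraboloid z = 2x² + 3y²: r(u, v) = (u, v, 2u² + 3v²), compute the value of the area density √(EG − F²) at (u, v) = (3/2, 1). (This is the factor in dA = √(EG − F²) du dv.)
√(EG − F²)|_{(3/2, 1)} = sqrt(73)

E = 16*u^2 + 1, F = 24*u*v, G = 36*v^2 + 1, so EG − F² = 16*u^2 + 36*v^2 + 1. Taking the positive square root: √(EG − F²) = sqrt(16*u^2 + 36*v^2 + 1). At (u, v) = (3/2, 1): sqrt(73).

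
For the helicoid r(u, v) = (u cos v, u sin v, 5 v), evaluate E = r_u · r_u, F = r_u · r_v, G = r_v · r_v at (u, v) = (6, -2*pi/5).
E = 1;  F = 0;  G = 61

Partials: r_u = (cos(v), sin(v), 0), r_v = (-u*sin(v), u*cos(v), 5). As functions of (u, v):
  E = r_u · r_u = 1,
  F = r_u · r_v = 0,
  G = r_v · r_v = u^2 + 25.
Evaluating at (u, v) = (6, -2*pi/5): E = 1, F = 0, G = 61.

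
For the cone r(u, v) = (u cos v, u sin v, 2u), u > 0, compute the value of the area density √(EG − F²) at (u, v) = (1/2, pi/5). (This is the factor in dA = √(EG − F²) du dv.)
√(EG − F²)|_{(1/2, pi/5)} = sqrt(5)/2

E = 5, F = 0, G = u^2, so EG − F² = 5*u^2. Taking the positive square root: √(EG − F²) = sqrt(5)*Abs(u). At (u, v) = (1/2, pi/5): sqrt(5)/2.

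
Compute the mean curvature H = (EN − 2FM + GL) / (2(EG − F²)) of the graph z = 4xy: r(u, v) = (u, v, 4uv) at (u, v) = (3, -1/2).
H = 96*sqrt(149)/22201

With E = 16*v^2 + 1, F = 16*u*v, G = 16*u^2 + 1, L = 0, M = 4/sqrt(16*u^2 + 16*v^2 + 1), N = 0, assemble
  H = (EN − 2FM + GL) / (2(EG − F²)) = -64*u*v/(16*u^2 + 16*v^2 + 1)^(3/2).
At (u, v) = (3, -1/2): H = 96*sqrt(149)/22201.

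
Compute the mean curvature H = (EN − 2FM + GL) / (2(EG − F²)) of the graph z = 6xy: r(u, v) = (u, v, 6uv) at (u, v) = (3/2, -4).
H = 324*sqrt(658)/108241

With E = 36*v^2 + 1, F = 36*u*v, G = 36*u^2 + 1, L = 0, M = 6/sqrt(36*u^2 + 36*v^2 + 1), N = 0, assemble
  H = (EN − 2FM + GL) / (2(EG − F²)) = -216*u*v/(36*u^2 + 36*v^2 + 1)^(3/2).
At (u, v) = (3/2, -4): H = 324*sqrt(658)/108241.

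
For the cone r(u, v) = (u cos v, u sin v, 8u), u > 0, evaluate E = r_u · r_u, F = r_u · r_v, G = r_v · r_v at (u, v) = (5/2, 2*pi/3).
E = 65;  F = 0;  G = 25/4

Partials: r_u = (cos(v), sin(v), 8), r_v = (-u*sin(v), u*cos(v), 0). As functions of (u, v):
  E = r_u · r_u = 65,
  F = r_u · r_v = 0,
  G = r_v · r_v = u^2.
Evaluating at (u, v) = (5/2, 2*pi/3): E = 65, F = 0, G = 25/4.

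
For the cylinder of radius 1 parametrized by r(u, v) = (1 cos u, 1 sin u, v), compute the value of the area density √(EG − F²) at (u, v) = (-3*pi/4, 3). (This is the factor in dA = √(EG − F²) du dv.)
√(EG − F²)|_{(-3*pi/4, 3)} = 1

E = 1, F = 0, G = 1, so EG − F² = 1. Taking the positive square root: √(EG − F²) = 1. At (u, v) = (-3*pi/4, 3): 1.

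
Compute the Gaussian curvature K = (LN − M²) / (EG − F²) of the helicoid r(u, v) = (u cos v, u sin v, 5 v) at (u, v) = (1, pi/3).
K = -25/676

Coefficients of the first fundamental form: E = 1, F = 0, G = u^2 + 25.
Coefficients of the second fundamental form: L = 0, M = -5/sqrt(u^2 + 25), N = 0.
Assemble K = (LN − M²)/(EG − F²) = -25/(u^2 + 25)^2. At (u, v) = (1, pi/3): K = -25/676.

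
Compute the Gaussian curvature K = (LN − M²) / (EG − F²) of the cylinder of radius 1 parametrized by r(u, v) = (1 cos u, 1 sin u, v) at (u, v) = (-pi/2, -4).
K = 0

Coefficients of the first fundamental form: E = 1, F = 0, G = 1.
Coefficients of the second fundamental form: L = -1, M = 0, N = 0.
Assemble K = (LN − M²)/(EG − F²) = 0. At (u, v) = (-pi/2, -4): K = 0.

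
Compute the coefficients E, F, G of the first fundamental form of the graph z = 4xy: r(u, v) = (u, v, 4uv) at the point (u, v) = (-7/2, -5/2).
E = 101;  F = 140;  G = 197

Partials: r_u = (1, 0, 4*v), r_v = (0, 1, 4*u). As functions of (u, v):
  E = r_u · r_u = 16*v^2 + 1,
  F = r_u · r_v = 16*u*v,
  G = r_v · r_v = 16*u^2 + 1.
Evaluating at (u, v) = (-7/2, -5/2): E = 101, F = 140, G = 197.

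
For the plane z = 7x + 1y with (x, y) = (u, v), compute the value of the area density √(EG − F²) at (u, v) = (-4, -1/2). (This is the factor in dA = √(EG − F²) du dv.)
√(EG − F²)|_{(-4, -1/2)} = sqrt(51)

E = 50, F = 7, G = 2, so EG − F² = 51. Taking the positive square root: √(EG − F²) = sqrt(51). At (u, v) = (-4, -1/2): sqrt(51).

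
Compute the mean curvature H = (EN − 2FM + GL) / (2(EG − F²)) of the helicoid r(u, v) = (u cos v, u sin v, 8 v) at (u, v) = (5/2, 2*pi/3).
H = 0

With E = 1, F = 0, G = u^2 + 64, L = 0, M = -8/sqrt(u^2 + 64), N = 0, assemble
  H = (EN − 2FM + GL) / (2(EG − F²)) = 0.
At (u, v) = (5/2, 2*pi/3): H = 0.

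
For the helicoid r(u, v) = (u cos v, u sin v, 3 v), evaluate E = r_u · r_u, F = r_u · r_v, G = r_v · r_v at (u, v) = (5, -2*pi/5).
E = 1;  F = 0;  G = 34

Partials: r_u = (cos(v), sin(v), 0), r_v = (-u*sin(v), u*cos(v), 3). As functions of (u, v):
  E = r_u · r_u = 1,
  F = r_u · r_v = 0,
  G = r_v · r_v = u^2 + 9.
Evaluating at (u, v) = (5, -2*pi/5): E = 1, F = 0, G = 34.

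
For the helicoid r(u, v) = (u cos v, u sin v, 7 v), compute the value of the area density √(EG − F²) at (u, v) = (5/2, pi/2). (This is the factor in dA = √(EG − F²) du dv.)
√(EG − F²)|_{(5/2, pi/2)} = sqrt(221)/2

E = 1, F = 0, G = u^2 + 49, so EG − F² = u^2 + 49. Taking the positive square root: √(EG − F²) = sqrt(u^2 + 49). At (u, v) = (5/2, pi/2): sqrt(221)/2.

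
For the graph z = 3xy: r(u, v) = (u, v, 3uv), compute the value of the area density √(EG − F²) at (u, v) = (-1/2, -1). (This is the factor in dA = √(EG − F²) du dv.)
√(EG − F²)|_{(-1/2, -1)} = 7/2

E = 9*v^2 + 1, F = 9*u*v, G = 9*u^2 + 1, so EG − F² = 9*u^2 + 9*v^2 + 1. Taking the positive square root: √(EG − F²) = sqrt(9*u^2 + 9*v^2 + 1). At (u, v) = (-1/2, -1): 7/2.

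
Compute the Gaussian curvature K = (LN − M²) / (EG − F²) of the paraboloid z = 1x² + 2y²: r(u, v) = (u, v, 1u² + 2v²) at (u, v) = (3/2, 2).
K = 2/1369

Coefficients of the first fundamental form: E = 4*u^2 + 1, F = 8*u*v, G = 16*v^2 + 1.
Coefficients of the second fundamental form: L = 2/sqrt(4*u^2 + 16*v^2 + 1), M = 0, N = 4/sqrt(4*u^2 + 16*v^2 + 1).
Assemble K = (LN − M²)/(EG − F²) = 8/(16*u^4 + 128*u^2*v^2 + 8*u^2 + 256*v^4 + 32*v^2 + 1). At (u, v) = (3/2, 2): K = 2/1369.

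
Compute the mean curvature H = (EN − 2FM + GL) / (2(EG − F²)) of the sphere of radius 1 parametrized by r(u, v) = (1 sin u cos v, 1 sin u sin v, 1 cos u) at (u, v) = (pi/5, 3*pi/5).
H = -1

With E = 1, F = 0, G = sin(u)^2, L = -sin(u)/Abs(sin(u)), M = 0, N = -sin(u)^3/Abs(sin(u)), assemble
  H = (EN − 2FM + GL) / (2(EG − F²)) = -sin(u)/Abs(sin(u)).
At (u, v) = (pi/5, 3*pi/5): H = -1.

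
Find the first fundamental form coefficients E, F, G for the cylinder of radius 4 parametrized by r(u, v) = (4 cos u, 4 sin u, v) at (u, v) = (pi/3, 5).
E = 16;  F = 0;  G = 1

Partials: r_u = (-4*sin(u), 4*cos(u), 0), r_v = (0, 0, 1). As functions of (u, v):
  E = r_u · r_u = 16,
  F = r_u · r_v = 0,
  G = r_v · r_v = 1.
Evaluating at (u, v) = (pi/3, 5): E = 16, F = 0, G = 1.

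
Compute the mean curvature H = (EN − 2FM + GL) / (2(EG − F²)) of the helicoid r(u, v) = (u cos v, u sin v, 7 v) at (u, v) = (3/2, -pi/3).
H = 0

With E = 1, F = 0, G = u^2 + 49, L = 0, M = -7/sqrt(u^2 + 49), N = 0, assemble
  H = (EN − 2FM + GL) / (2(EG − F²)) = 0.
At (u, v) = (3/2, -pi/3): H = 0.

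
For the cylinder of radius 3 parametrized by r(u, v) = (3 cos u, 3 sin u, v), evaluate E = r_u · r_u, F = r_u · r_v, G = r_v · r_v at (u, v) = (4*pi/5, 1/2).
E = 9;  F = 0;  G = 1

Partials: r_u = (-3*sin(u), 3*cos(u), 0), r_v = (0, 0, 1). As functions of (u, v):
  E = r_u · r_u = 9,
  F = r_u · r_v = 0,
  G = r_v · r_v = 1.
Evaluating at (u, v) = (4*pi/5, 1/2): E = 9, F = 0, G = 1.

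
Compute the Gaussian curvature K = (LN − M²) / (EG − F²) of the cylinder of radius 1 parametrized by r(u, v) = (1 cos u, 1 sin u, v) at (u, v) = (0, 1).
K = 0

Coefficients of the first fundamental form: E = 1, F = 0, G = 1.
Coefficients of the second fundamental form: L = -1, M = 0, N = 0.
Assemble K = (LN − M²)/(EG − F²) = 0. At (u, v) = (0, 1): K = 0.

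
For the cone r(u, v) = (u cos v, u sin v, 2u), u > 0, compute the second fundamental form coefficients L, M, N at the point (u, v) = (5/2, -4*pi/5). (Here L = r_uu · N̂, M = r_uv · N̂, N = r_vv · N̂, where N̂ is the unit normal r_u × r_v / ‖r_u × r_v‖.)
L = 0;  M = 0;  N = sqrt(5)

Compute the unit normal N̂(u, v) = (-2*sqrt(5)*u*cos(v)/(5*Abs(u)), -2*sqrt(5)*u*sin(v)/(5*Abs(u)), sqrt(5)*u/(5*Abs(u))), and the second partials r_uu, r_uv, r_vv. Take dot products:
  L(u, v) = r_uu · N̂ = 0,
  M(u, v) = r_uv · N̂ = 0,
  N(u, v) = r_vv · N̂ = 2*sqrt(5)*u^2/(5*Abs(u)).
Evaluating at (u, v) = (5/2, -4*pi/5):
  L = 0, M = 0, N = sqrt(5).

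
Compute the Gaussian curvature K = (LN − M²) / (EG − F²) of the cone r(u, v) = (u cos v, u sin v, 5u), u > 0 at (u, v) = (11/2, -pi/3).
K = 0

Coefficients of the first fundamental form: E = 26, F = 0, G = u^2.
Coefficients of the second fundamental form: L = 0, M = 0, N = 5*sqrt(26)*u^2/(26*Abs(u)).
Assemble K = (LN − M²)/(EG − F²) = 0. At (u, v) = (11/2, -pi/3): K = 0.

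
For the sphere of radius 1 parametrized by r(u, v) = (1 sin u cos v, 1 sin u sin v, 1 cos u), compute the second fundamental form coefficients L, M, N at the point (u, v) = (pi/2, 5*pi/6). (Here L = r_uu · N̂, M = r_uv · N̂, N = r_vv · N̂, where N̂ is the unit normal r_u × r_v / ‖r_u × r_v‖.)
L = -1;  M = 0;  N = -1

Compute the unit normal N̂(u, v) = (sin(u)^2*cos(v)/Abs(sin(u)), sin(u)^2*sin(v)/Abs(sin(u)), sin(2*u)/(2*Abs(sin(u)))), and the second partials r_uu, r_uv, r_vv. Take dot products:
  L(u, v) = r_uu · N̂ = -sin(u)/Abs(sin(u)),
  M(u, v) = r_uv · N̂ = 0,
  N(u, v) = r_vv · N̂ = -sin(u)^3/Abs(sin(u)).
Evaluating at (u, v) = (pi/2, 5*pi/6):
  L = -1, M = 0, N = -1.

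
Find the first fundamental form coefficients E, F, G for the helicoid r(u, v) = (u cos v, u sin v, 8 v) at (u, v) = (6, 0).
E = 1;  F = 0;  G = 100

Partials: r_u = (cos(v), sin(v), 0), r_v = (-u*sin(v), u*cos(v), 8). As functions of (u, v):
  E = r_u · r_u = 1,
  F = r_u · r_v = 0,
  G = r_v · r_v = u^2 + 64.
Evaluating at (u, v) = (6, 0): E = 1, F = 0, G = 100.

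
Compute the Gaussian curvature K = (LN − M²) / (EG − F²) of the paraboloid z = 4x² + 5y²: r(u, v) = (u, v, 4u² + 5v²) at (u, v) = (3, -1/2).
K = 20/90601

Coefficients of the first fundamental form: E = 64*u^2 + 1, F = 80*u*v, G = 100*v^2 + 1.
Coefficients of the second fundamental form: L = 8/sqrt(64*u^2 + 100*v^2 + 1), M = 0, N = 10/sqrt(64*u^2 + 100*v^2 + 1).
Assemble K = (LN − M²)/(EG − F²) = 80/(4096*u^4 + 12800*u^2*v^2 + 128*u^2 + 10000*v^4 + 200*v^2 + 1). At (u, v) = (3, -1/2): K = 20/90601.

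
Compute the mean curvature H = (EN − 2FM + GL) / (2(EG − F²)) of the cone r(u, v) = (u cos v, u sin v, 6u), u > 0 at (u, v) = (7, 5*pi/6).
H = 3*sqrt(37)/259

With E = 37, F = 0, G = u^2, L = 0, M = 0, N = 6*sqrt(37)*u^2/(37*Abs(u)), assemble
  H = (EN − 2FM + GL) / (2(EG − F²)) = 3*sqrt(37)/(37*Abs(u)).
At (u, v) = (7, 5*pi/6): H = 3*sqrt(37)/259.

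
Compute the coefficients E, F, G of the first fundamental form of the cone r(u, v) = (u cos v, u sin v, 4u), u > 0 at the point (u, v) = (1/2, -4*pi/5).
E = 17;  F = 0;  G = 1/4

Partials: r_u = (cos(v), sin(v), 4), r_v = (-u*sin(v), u*cos(v), 0). As functions of (u, v):
  E = r_u · r_u = 17,
  F = r_u · r_v = 0,
  G = r_v · r_v = u^2.
Evaluating at (u, v) = (1/2, -4*pi/5): E = 17, F = 0, G = 1/4.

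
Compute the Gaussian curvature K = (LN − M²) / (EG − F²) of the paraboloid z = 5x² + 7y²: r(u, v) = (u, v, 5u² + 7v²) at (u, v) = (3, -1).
K = 140/1203409

Coefficients of the first fundamental form: E = 100*u^2 + 1, F = 140*u*v, G = 196*v^2 + 1.
Coefficients of the second fundamental form: L = 10/sqrt(100*u^2 + 196*v^2 + 1), M = 0, N = 14/sqrt(100*u^2 + 196*v^2 + 1).
Assemble K = (LN − M²)/(EG − F²) = 140/(10000*u^4 + 39200*u^2*v^2 + 200*u^2 + 38416*v^4 + 392*v^2 + 1). At (u, v) = (3, -1): K = 140/1203409.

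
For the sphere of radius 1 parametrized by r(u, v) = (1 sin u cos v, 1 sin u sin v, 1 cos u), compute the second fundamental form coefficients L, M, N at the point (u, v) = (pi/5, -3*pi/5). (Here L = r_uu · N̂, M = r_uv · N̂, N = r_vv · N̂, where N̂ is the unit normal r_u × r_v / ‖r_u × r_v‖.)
L = -1;  M = 0;  N = -5/8 + sqrt(5)/8

Compute the unit normal N̂(u, v) = (sin(u)^2*cos(v)/Abs(sin(u)), sin(u)^2*sin(v)/Abs(sin(u)), sin(2*u)/(2*Abs(sin(u)))), and the second partials r_uu, r_uv, r_vv. Take dot products:
  L(u, v) = r_uu · N̂ = -sin(u)/Abs(sin(u)),
  M(u, v) = r_uv · N̂ = 0,
  N(u, v) = r_vv · N̂ = -sin(u)^3/Abs(sin(u)).
Evaluating at (u, v) = (pi/5, -3*pi/5):
  L = -1, M = 0, N = -5/8 + sqrt(5)/8.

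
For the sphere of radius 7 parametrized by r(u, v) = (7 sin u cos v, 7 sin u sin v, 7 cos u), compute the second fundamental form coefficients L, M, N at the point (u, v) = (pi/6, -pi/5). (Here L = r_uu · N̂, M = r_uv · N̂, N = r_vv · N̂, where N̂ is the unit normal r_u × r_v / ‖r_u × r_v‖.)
L = -7;  M = 0;  N = -7/4

Compute the unit normal N̂(u, v) = (sin(u)^2*cos(v)/Abs(sin(u)), sin(u)^2*sin(v)/Abs(sin(u)), sin(2*u)/(2*Abs(sin(u)))), and the second partials r_uu, r_uv, r_vv. Take dot products:
  L(u, v) = r_uu · N̂ = -7*sin(u)/Abs(sin(u)),
  M(u, v) = r_uv · N̂ = 0,
  N(u, v) = r_vv · N̂ = -7*sin(u)^3/Abs(sin(u)).
Evaluating at (u, v) = (pi/6, -pi/5):
  L = -7, M = 0, N = -7/4.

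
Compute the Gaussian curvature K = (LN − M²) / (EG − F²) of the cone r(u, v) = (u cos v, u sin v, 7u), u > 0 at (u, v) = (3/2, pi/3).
K = 0

Coefficients of the first fundamental form: E = 50, F = 0, G = u^2.
Coefficients of the second fundamental form: L = 0, M = 0, N = 7*sqrt(2)*u^2/(10*Abs(u)).
Assemble K = (LN − M²)/(EG − F²) = 0. At (u, v) = (3/2, pi/3): K = 0.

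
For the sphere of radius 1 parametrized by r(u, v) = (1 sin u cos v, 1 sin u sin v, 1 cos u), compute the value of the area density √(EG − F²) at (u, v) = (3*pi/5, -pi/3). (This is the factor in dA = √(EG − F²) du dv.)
√(EG − F²)|_{(3*pi/5, -pi/3)} = sqrt(2*sqrt(5) + 10)/4

E = 1, F = 0, G = sin(u)^2, so EG − F² = sin(u)^2. Taking the positive square root: √(EG − F²) = Abs(sin(u)). At (u, v) = (3*pi/5, -pi/3): sqrt(2*sqrt(5) + 10)/4.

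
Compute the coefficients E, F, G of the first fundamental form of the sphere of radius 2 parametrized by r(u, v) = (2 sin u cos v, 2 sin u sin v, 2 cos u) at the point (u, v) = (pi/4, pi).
E = 4;  F = 0;  G = 2

Partials: r_u = (2*cos(u)*cos(v), 2*sin(v)*cos(u), -2*sin(u)), r_v = (-2*sin(u)*sin(v), 2*sin(u)*cos(v), 0). As functions of (u, v):
  E = r_u · r_u = 4,
  F = r_u · r_v = 0,
  G = r_v · r_v = 4*sin(u)^2.
Evaluating at (u, v) = (pi/4, pi): E = 4, F = 0, G = 2.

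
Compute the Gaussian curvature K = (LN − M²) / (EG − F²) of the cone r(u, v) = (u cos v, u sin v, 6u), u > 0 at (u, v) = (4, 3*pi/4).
K = 0

Coefficients of the first fundamental form: E = 37, F = 0, G = u^2.
Coefficients of the second fundamental form: L = 0, M = 0, N = 6*sqrt(37)*u^2/(37*Abs(u)).
Assemble K = (LN − M²)/(EG − F²) = 0. At (u, v) = (4, 3*pi/4): K = 0.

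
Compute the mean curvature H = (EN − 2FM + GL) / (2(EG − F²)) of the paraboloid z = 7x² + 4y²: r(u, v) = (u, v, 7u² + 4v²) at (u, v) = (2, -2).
H = 4939*sqrt(1041)/1083681

With E = 196*u^2 + 1, F = 112*u*v, G = 64*v^2 + 1, L = 14/sqrt(196*u^2 + 64*v^2 + 1), M = 0, N = 8/sqrt(196*u^2 + 64*v^2 + 1), assemble
  H = (EN − 2FM + GL) / (2(EG − F²)) = (784*u^2 + 448*v^2 + 11)/(196*u^2 + 64*v^2 + 1)^(3/2).
At (u, v) = (2, -2): H = 4939*sqrt(1041)/1083681.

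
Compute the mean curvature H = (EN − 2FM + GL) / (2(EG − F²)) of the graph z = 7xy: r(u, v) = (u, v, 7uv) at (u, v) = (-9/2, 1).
H = 12348*sqrt(4169)/17380561

With E = 49*v^2 + 1, F = 49*u*v, G = 49*u^2 + 1, L = 0, M = 7/sqrt(49*u^2 + 49*v^2 + 1), N = 0, assemble
  H = (EN − 2FM + GL) / (2(EG − F²)) = -343*u*v/(49*u^2 + 49*v^2 + 1)^(3/2).
At (u, v) = (-9/2, 1): H = 12348*sqrt(4169)/17380561.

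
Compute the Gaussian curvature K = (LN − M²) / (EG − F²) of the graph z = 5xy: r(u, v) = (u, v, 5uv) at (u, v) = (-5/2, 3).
K = -400/2337841

Coefficients of the first fundamental form: E = 25*v^2 + 1, F = 25*u*v, G = 25*u^2 + 1.
Coefficients of the second fundamental form: L = 0, M = 5/sqrt(25*u^2 + 25*v^2 + 1), N = 0.
Assemble K = (LN − M²)/(EG − F²) = -25/(625*u^4 + 1250*u^2*v^2 + 50*u^2 + 625*v^4 + 50*v^2 + 1). At (u, v) = (-5/2, 3): K = -400/2337841.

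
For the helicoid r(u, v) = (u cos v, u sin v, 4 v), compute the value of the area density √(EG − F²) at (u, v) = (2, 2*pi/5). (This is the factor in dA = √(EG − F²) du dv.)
√(EG − F²)|_{(2, 2*pi/5)} = 2*sqrt(5)

E = 1, F = 0, G = u^2 + 16, so EG − F² = u^2 + 16. Taking the positive square root: √(EG − F²) = sqrt(u^2 + 16). At (u, v) = (2, 2*pi/5): 2*sqrt(5).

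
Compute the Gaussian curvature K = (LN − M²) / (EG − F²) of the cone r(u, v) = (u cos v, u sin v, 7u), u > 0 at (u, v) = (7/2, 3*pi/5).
K = 0

Coefficients of the first fundamental form: E = 50, F = 0, G = u^2.
Coefficients of the second fundamental form: L = 0, M = 0, N = 7*sqrt(2)*u^2/(10*Abs(u)).
Assemble K = (LN − M²)/(EG − F²) = 0. At (u, v) = (7/2, 3*pi/5): K = 0.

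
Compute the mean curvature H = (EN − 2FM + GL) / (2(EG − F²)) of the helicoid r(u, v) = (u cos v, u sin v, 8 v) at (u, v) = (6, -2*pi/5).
H = 0

With E = 1, F = 0, G = u^2 + 64, L = 0, M = -8/sqrt(u^2 + 64), N = 0, assemble
  H = (EN − 2FM + GL) / (2(EG − F²)) = 0.
At (u, v) = (6, -2*pi/5): H = 0.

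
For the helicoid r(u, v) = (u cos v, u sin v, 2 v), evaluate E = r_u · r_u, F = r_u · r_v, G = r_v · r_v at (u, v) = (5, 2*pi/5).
E = 1;  F = 0;  G = 29

Partials: r_u = (cos(v), sin(v), 0), r_v = (-u*sin(v), u*cos(v), 2). As functions of (u, v):
  E = r_u · r_u = 1,
  F = r_u · r_v = 0,
  G = r_v · r_v = u^2 + 4.
Evaluating at (u, v) = (5, 2*pi/5): E = 1, F = 0, G = 29.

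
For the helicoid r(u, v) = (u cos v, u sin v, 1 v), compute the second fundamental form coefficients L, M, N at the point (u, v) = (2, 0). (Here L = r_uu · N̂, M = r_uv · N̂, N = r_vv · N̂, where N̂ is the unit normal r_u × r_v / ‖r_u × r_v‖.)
L = 0;  M = -sqrt(5)/5;  N = 0

Compute the unit normal N̂(u, v) = (sin(v)/sqrt(u^2 + 1), -cos(v)/sqrt(u^2 + 1), u/sqrt(u^2 + 1)), and the second partials r_uu, r_uv, r_vv. Take dot products:
  L(u, v) = r_uu · N̂ = 0,
  M(u, v) = r_uv · N̂ = -1/sqrt(u^2 + 1),
  N(u, v) = r_vv · N̂ = 0.
Evaluating at (u, v) = (2, 0):
  L = 0, M = -sqrt(5)/5, N = 0.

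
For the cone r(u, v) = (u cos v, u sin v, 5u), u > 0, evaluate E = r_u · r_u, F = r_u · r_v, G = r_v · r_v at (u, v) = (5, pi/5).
E = 26;  F = 0;  G = 25

Partials: r_u = (cos(v), sin(v), 5), r_v = (-u*sin(v), u*cos(v), 0). As functions of (u, v):
  E = r_u · r_u = 26,
  F = r_u · r_v = 0,
  G = r_v · r_v = u^2.
Evaluating at (u, v) = (5, pi/5): E = 26, F = 0, G = 25.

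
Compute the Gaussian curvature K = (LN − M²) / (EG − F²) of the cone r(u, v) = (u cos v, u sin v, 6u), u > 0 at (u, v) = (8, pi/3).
K = 0

Coefficients of the first fundamental form: E = 37, F = 0, G = u^2.
Coefficients of the second fundamental form: L = 0, M = 0, N = 6*sqrt(37)*u^2/(37*Abs(u)).
Assemble K = (LN − M²)/(EG − F²) = 0. At (u, v) = (8, pi/3): K = 0.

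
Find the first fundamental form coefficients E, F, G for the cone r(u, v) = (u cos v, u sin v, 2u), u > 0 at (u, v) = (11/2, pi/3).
E = 5;  F = 0;  G = 121/4

Partials: r_u = (cos(v), sin(v), 2), r_v = (-u*sin(v), u*cos(v), 0). As functions of (u, v):
  E = r_u · r_u = 5,
  F = r_u · r_v = 0,
  G = r_v · r_v = u^2.
Evaluating at (u, v) = (11/2, pi/3): E = 5, F = 0, G = 121/4.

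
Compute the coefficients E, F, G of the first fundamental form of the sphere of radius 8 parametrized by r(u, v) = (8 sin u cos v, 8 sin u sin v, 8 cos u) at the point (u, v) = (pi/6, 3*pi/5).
E = 64;  F = 0;  G = 16

Partials: r_u = (8*cos(u)*cos(v), 8*sin(v)*cos(u), -8*sin(u)), r_v = (-8*sin(u)*sin(v), 8*sin(u)*cos(v), 0). As functions of (u, v):
  E = r_u · r_u = 64,
  F = r_u · r_v = 0,
  G = r_v · r_v = 64*sin(u)^2.
Evaluating at (u, v) = (pi/6, 3*pi/5): E = 64, F = 0, G = 16.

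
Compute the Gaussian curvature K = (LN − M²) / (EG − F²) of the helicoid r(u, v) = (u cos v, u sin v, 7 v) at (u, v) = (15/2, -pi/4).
K = -784/177241

Coefficients of the first fundamental form: E = 1, F = 0, G = u^2 + 49.
Coefficients of the second fundamental form: L = 0, M = -7/sqrt(u^2 + 49), N = 0.
Assemble K = (LN − M²)/(EG − F²) = -49/(u^2 + 49)^2. At (u, v) = (15/2, -pi/4): K = -784/177241.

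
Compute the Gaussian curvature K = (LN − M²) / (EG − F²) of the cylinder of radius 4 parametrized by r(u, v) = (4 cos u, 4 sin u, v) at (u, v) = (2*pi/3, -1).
K = 0

Coefficients of the first fundamental form: E = 16, F = 0, G = 1.
Coefficients of the second fundamental form: L = -4, M = 0, N = 0.
Assemble K = (LN − M²)/(EG − F²) = 0. At (u, v) = (2*pi/3, -1): K = 0.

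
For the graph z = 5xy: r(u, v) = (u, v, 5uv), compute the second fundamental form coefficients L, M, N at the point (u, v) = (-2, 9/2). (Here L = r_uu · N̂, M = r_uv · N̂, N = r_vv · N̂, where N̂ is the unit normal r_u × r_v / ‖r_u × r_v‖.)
L = 0;  M = 10*sqrt(2429)/2429;  N = 0

Compute the unit normal N̂(u, v) = (-5*v/sqrt(25*u^2 + 25*v^2 + 1), -5*u/sqrt(25*u^2 + 25*v^2 + 1), 1/sqrt(25*u^2 + 25*v^2 + 1)), and the second partials r_uu, r_uv, r_vv. Take dot products:
  L(u, v) = r_uu · N̂ = 0,
  M(u, v) = r_uv · N̂ = 5/sqrt(25*u^2 + 25*v^2 + 1),
  N(u, v) = r_vv · N̂ = 0.
Evaluating at (u, v) = (-2, 9/2):
  L = 0, M = 10*sqrt(2429)/2429, N = 0.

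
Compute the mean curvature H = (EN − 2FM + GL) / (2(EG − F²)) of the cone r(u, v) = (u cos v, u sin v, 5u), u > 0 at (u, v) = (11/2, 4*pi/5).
H = 5*sqrt(26)/286

With E = 26, F = 0, G = u^2, L = 0, M = 0, N = 5*sqrt(26)*u^2/(26*Abs(u)), assemble
  H = (EN − 2FM + GL) / (2(EG − F²)) = 5*sqrt(26)/(52*Abs(u)).
At (u, v) = (11/2, 4*pi/5): H = 5*sqrt(26)/286.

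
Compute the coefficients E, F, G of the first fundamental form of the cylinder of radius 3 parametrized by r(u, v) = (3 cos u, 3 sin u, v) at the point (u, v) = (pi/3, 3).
E = 9;  F = 0;  G = 1

Partials: r_u = (-3*sin(u), 3*cos(u), 0), r_v = (0, 0, 1). As functions of (u, v):
  E = r_u · r_u = 9,
  F = r_u · r_v = 0,
  G = r_v · r_v = 1.
Evaluating at (u, v) = (pi/3, 3): E = 9, F = 0, G = 1.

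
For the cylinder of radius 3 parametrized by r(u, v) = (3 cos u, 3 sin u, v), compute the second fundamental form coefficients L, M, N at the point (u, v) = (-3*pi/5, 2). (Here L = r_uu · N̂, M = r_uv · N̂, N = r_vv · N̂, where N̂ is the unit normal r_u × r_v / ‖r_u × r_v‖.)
L = -3;  M = 0;  N = 0

Compute the unit normal N̂(u, v) = (cos(u), sin(u), 0), and the second partials r_uu, r_uv, r_vv. Take dot products:
  L(u, v) = r_uu · N̂ = -3,
  M(u, v) = r_uv · N̂ = 0,
  N(u, v) = r_vv · N̂ = 0.
Evaluating at (u, v) = (-3*pi/5, 2):
  L = -3, M = 0, N = 0.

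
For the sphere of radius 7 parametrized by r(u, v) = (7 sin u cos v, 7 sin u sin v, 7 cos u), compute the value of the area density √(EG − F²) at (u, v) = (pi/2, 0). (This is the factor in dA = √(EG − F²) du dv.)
√(EG − F²)|_{(pi/2, 0)} = 49

E = 49, F = 0, G = 49*sin(u)^2, so EG − F² = 2401*sin(u)^2. Taking the positive square root: √(EG − F²) = 49*Abs(sin(u)). At (u, v) = (pi/2, 0): 49.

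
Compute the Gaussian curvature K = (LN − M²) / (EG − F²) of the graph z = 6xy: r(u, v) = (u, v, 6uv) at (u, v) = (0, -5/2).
K = -9/12769

Coefficients of the first fundamental form: E = 36*v^2 + 1, F = 36*u*v, G = 36*u^2 + 1.
Coefficients of the second fundamental form: L = 0, M = 6/sqrt(36*u^2 + 36*v^2 + 1), N = 0.
Assemble K = (LN − M²)/(EG − F²) = -36/(1296*u^4 + 2592*u^2*v^2 + 72*u^2 + 1296*v^4 + 72*v^2 + 1). At (u, v) = (0, -5/2): K = -9/12769.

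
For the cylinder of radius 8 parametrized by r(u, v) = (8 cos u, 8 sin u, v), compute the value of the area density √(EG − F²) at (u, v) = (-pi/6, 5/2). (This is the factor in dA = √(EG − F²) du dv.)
√(EG − F²)|_{(-pi/6, 5/2)} = 8

E = 64, F = 0, G = 1, so EG − F² = 64. Taking the positive square root: √(EG − F²) = 8. At (u, v) = (-pi/6, 5/2): 8.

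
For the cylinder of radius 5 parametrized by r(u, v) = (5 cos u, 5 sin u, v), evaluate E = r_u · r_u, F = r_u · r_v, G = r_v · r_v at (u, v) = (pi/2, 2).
E = 25;  F = 0;  G = 1

Partials: r_u = (-5*sin(u), 5*cos(u), 0), r_v = (0, 0, 1). As functions of (u, v):
  E = r_u · r_u = 25,
  F = r_u · r_v = 0,
  G = r_v · r_v = 1.
Evaluating at (u, v) = (pi/2, 2): E = 25, F = 0, G = 1.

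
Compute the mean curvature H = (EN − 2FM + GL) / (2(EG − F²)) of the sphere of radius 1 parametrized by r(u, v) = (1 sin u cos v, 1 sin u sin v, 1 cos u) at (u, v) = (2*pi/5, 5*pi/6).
H = -1

With E = 1, F = 0, G = sin(u)^2, L = -sin(u)/Abs(sin(u)), M = 0, N = -sin(u)^3/Abs(sin(u)), assemble
  H = (EN − 2FM + GL) / (2(EG − F²)) = -sin(u)/Abs(sin(u)).
At (u, v) = (2*pi/5, 5*pi/6): H = -1.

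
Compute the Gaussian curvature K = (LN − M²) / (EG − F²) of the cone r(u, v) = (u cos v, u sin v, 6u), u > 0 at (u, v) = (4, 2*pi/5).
K = 0

Coefficients of the first fundamental form: E = 37, F = 0, G = u^2.
Coefficients of the second fundamental form: L = 0, M = 0, N = 6*sqrt(37)*u^2/(37*Abs(u)).
Assemble K = (LN − M²)/(EG − F²) = 0. At (u, v) = (4, 2*pi/5): K = 0.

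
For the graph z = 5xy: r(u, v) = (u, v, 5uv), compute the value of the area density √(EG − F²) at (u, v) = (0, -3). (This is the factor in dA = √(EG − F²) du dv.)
√(EG − F²)|_{(0, -3)} = sqrt(226)

E = 25*v^2 + 1, F = 25*u*v, G = 25*u^2 + 1, so EG − F² = 25*u^2 + 25*v^2 + 1. Taking the positive square root: √(EG − F²) = sqrt(25*u^2 + 25*v^2 + 1). At (u, v) = (0, -3): sqrt(226).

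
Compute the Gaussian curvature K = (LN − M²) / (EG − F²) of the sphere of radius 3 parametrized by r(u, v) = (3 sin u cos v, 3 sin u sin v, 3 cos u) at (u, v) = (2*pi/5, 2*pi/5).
K = 1/9

Coefficients of the first fundamental form: E = 9, F = 0, G = 9*sin(u)^2.
Coefficients of the second fundamental form: L = -3*sin(u)/Abs(sin(u)), M = 0, N = -3*sin(u)^3/Abs(sin(u)).
Assemble K = (LN − M²)/(EG − F²) = 1/9. At (u, v) = (2*pi/5, 2*pi/5): K = 1/9.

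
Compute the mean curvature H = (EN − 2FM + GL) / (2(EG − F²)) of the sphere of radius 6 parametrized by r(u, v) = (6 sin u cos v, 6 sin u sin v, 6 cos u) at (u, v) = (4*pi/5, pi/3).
H = -1/6

With E = 36, F = 0, G = 36*sin(u)^2, L = -6*sin(u)/Abs(sin(u)), M = 0, N = -6*sin(u)^3/Abs(sin(u)), assemble
  H = (EN − 2FM + GL) / (2(EG − F²)) = -sin(u)/(6*Abs(sin(u))).
At (u, v) = (4*pi/5, pi/3): H = -1/6.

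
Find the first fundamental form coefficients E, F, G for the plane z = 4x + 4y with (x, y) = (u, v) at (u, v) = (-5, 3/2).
E = 17;  F = 16;  G = 17

Partials: r_u = (1, 0, 4), r_v = (0, 1, 4). As functions of (u, v):
  E = r_u · r_u = 17,
  F = r_u · r_v = 16,
  G = r_v · r_v = 17.
Evaluating at (u, v) = (-5, 3/2): E = 17, F = 16, G = 17.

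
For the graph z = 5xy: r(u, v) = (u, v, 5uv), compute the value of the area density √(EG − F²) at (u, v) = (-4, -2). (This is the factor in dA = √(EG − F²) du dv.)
√(EG − F²)|_{(-4, -2)} = sqrt(501)

E = 25*v^2 + 1, F = 25*u*v, G = 25*u^2 + 1, so EG − F² = 25*u^2 + 25*v^2 + 1. Taking the positive square root: √(EG − F²) = sqrt(25*u^2 + 25*v^2 + 1). At (u, v) = (-4, -2): sqrt(501).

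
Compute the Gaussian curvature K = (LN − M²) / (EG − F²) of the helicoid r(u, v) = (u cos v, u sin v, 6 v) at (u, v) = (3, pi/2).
K = -4/225

Coefficients of the first fundamental form: E = 1, F = 0, G = u^2 + 36.
Coefficients of the second fundamental form: L = 0, M = -6/sqrt(u^2 + 36), N = 0.
Assemble K = (LN − M²)/(EG − F²) = -36/(u^2 + 36)^2. At (u, v) = (3, pi/2): K = -4/225.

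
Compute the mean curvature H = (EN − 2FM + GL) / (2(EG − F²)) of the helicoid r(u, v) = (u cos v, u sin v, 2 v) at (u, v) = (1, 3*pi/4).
H = 0

With E = 1, F = 0, G = u^2 + 4, L = 0, M = -2/sqrt(u^2 + 4), N = 0, assemble
  H = (EN − 2FM + GL) / (2(EG − F²)) = 0.
At (u, v) = (1, 3*pi/4): H = 0.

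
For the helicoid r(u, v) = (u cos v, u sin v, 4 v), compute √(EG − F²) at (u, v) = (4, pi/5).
√(EG − F²)|_{(4, pi/5)} = 4*sqrt(2)

E = 1, F = 0, G = u^2 + 16; EG − F² = u^2 + 16; √(EG − F²) = sqrt(u^2 + 16). At the given point: 4*sqrt(2).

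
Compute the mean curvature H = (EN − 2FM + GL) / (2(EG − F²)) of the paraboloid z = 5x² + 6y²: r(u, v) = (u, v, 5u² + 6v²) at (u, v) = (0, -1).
H = 731*sqrt(145)/21025

With E = 100*u^2 + 1, F = 120*u*v, G = 144*v^2 + 1, L = 10/sqrt(100*u^2 + 144*v^2 + 1), M = 0, N = 12/sqrt(100*u^2 + 144*v^2 + 1), assemble
  H = (EN − 2FM + GL) / (2(EG − F²)) = (600*u^2 + 720*v^2 + 11)/(100*u^2 + 144*v^2 + 1)^(3/2).
At (u, v) = (0, -1): H = 731*sqrt(145)/21025.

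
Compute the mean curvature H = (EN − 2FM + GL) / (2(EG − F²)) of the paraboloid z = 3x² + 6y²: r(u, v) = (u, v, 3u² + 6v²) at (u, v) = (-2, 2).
H = 2601*sqrt(721)/519841

With E = 36*u^2 + 1, F = 72*u*v, G = 144*v^2 + 1, L = 6/sqrt(36*u^2 + 144*v^2 + 1), M = 0, N = 12/sqrt(36*u^2 + 144*v^2 + 1), assemble
  H = (EN − 2FM + GL) / (2(EG − F²)) = 9*(24*u^2 + 48*v^2 + 1)/(36*u^2 + 144*v^2 + 1)^(3/2).
At (u, v) = (-2, 2): H = 2601*sqrt(721)/519841.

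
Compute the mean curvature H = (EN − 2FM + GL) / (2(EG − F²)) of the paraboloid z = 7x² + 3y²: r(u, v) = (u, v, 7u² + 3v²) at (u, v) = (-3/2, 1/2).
H = 1396*sqrt(451)/203401

With E = 196*u^2 + 1, F = 84*u*v, G = 36*v^2 + 1, L = 14/sqrt(196*u^2 + 36*v^2 + 1), M = 0, N = 6/sqrt(196*u^2 + 36*v^2 + 1), assemble
  H = (EN − 2FM + GL) / (2(EG − F²)) = 2*(294*u^2 + 126*v^2 + 5)/(196*u^2 + 36*v^2 + 1)^(3/2).
At (u, v) = (-3/2, 1/2): H = 1396*sqrt(451)/203401.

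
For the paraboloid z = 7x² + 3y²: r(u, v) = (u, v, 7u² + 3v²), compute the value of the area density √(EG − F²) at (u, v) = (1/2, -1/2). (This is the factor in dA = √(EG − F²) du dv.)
√(EG − F²)|_{(1/2, -1/2)} = sqrt(59)

E = 196*u^2 + 1, F = 84*u*v, G = 36*v^2 + 1, so EG − F² = 196*u^2 + 36*v^2 + 1. Taking the positive square root: √(EG − F²) = sqrt(196*u^2 + 36*v^2 + 1). At (u, v) = (1/2, -1/2): sqrt(59).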